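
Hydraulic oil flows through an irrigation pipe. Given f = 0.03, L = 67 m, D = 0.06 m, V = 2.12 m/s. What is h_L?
Formula: h_L = f \frac{L}{D} \frac{V^2}{2g}
h_L = 0.03·(67/0.06)·2.12²/(2·9.81) = 7.674 m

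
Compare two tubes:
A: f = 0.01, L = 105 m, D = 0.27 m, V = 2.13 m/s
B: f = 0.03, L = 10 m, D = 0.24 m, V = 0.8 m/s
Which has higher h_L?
h_L(A) = 0.8993 m, h_L(B) = 0.04077 m. Answer: A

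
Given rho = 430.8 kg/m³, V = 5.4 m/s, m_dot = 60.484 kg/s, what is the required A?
Formula: \dot{m} = \rho A V
Substituting knowns: 60.484 = 430.8·A·5.4
Solving for A: A = 60.484/(430.8·5.4) = 0.026 m²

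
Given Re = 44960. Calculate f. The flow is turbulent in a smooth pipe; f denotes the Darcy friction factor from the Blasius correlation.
Formula: f = \frac{0.316}{Re^{0.25}}
f = 0.316/44960^0.25 = 0.0217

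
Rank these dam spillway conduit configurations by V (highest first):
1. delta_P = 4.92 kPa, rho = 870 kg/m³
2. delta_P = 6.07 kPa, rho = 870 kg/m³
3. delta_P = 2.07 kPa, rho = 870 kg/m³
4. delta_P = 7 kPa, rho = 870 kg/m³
Case 1: V = 3.363 m/s
Case 2: V = 3.736 m/s
Case 3: V = 2.181 m/s
Case 4: V = 4.011 m/s
Ranking (highest first): 4, 2, 1, 3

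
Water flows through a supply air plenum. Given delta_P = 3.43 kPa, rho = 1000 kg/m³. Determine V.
Formula: V = \sqrt{\frac{2 \Delta P}{\rho}}
V = √(2·(3.43·1000)/1000) = 2.619 m/s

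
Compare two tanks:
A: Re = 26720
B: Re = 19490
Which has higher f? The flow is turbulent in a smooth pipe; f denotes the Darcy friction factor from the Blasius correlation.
f(A) = 0.02472, f(B) = 0.02674. Answer: B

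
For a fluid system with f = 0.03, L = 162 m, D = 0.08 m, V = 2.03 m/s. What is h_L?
Formula: h_L = f \frac{L}{D} \frac{V^2}{2g}
h_L = 0.03·(162/0.08)·2.03²/(2·9.81) = 12.76 m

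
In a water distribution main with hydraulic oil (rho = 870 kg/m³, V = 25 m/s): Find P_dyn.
Formula: P_{dyn} = \frac{1}{2} \rho V^2
P_dyn = 0.5·870·25²/1000 = 271.9 kPa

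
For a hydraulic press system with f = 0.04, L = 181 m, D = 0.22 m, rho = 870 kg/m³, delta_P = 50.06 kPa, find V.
Formula: \Delta P = f \frac{L}{D} \frac{\rho V^2}{2}
Substituting knowns: 50.06 = 0.04·(181/0.22)·0.5·870·V²/1000
Solving for V: V = √((50.06·1000)/(0.04·(181/0.22)·0.5·870)) = 1.87 m/s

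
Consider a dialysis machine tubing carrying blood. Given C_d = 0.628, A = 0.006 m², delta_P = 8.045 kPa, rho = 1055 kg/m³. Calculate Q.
Formula: Q = C_d A \sqrt{\frac{2 \Delta P}{\rho}}
Q = 0.628·0.006·√(2·(8.045·1000)/1055)·1000 = 14.72 L/s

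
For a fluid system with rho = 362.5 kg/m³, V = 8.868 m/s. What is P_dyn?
Formula: P_{dyn} = \frac{1}{2} \rho V^2
P_dyn = 0.5·362.5·8.868²/1000 = 14.25 kPa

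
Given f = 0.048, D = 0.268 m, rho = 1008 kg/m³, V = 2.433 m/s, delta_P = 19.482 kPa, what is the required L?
Formula: \Delta P = f \frac{L}{D} \frac{\rho V^2}{2}
Substituting knowns: 19.482 = 0.048·(L/0.268)·0.5·1008·2.433²/1000
Solving for L: L = (19.482·1000)·0.268/(0.048·0.5·1008·2.433²) = 36.46 m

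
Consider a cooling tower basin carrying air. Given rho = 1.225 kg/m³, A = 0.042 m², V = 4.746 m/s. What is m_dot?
Formula: \dot{m} = \rho A V
m_dot = 1.225·0.042·4.746 = 0.2442 kg/s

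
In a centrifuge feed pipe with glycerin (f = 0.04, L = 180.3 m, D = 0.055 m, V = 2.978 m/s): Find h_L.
Formula: h_L = f \frac{L}{D} \frac{V^2}{2g}
h_L = 0.04·(180.3/0.055)·2.978²/(2·9.81) = 59.27 m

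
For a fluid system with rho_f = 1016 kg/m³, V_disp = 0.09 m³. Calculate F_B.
Formula: F_B = \rho_f g V_{disp}
F_B = 1016·9.81·0.09 = 897 N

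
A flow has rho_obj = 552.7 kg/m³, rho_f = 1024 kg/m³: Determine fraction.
Formula: f_{sub} = \frac{\rho_{obj}}{\rho_f}
fraction = 552.7/1024 = 0.5397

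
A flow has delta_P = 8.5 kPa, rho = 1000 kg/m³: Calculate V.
Formula: V = \sqrt{\frac{2 \Delta P}{\rho}}
V = √(2·(8.5·1000)/1000) = 4.123 m/s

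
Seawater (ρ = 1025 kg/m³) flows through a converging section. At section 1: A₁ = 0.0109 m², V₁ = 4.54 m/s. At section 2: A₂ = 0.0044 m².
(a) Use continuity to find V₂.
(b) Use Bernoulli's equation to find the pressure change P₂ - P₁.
(a) Continuity: A₁V₁=A₂V₂ -> V₂=A₁V₁/A₂=0.0109*4.54/0.0044=11.25 m/s
(b) Bernoulli: P₂-P₁=0.5*rho*(V₁^2-V₂^2)/1000=0.5*1025*(4.54^2-11.25^2)/1000=-54.3 kPa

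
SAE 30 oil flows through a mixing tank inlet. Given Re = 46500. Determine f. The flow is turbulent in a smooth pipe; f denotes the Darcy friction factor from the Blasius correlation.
Formula: f = \frac{0.316}{Re^{0.25}}
f = 0.316/46500^0.25 = 0.02152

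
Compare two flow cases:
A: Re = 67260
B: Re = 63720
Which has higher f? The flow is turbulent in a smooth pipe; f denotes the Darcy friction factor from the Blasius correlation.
f(A) = 0.01962, f(B) = 0.01989. Answer: B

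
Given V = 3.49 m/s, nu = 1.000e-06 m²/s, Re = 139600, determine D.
Formula: Re = \frac{V D}{\nu}
Substituting knowns: 139600 = 3.49·D/1.000e-06
Solving for D: D = 139600·1.000e-06/3.49 = 0.04 m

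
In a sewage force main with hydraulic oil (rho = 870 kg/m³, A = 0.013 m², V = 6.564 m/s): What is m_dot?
Formula: \dot{m} = \rho A V
m_dot = 870·0.013·6.564 = 74.24 kg/s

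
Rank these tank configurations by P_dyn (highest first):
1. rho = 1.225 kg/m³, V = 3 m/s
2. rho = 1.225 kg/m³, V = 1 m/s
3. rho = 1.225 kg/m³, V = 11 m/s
Case 1: P_dyn = 0.005513 kPa
Case 2: P_dyn = 0.0006125 kPa
Case 3: P_dyn = 0.07411 kPa
Ranking (highest first): 3, 1, 2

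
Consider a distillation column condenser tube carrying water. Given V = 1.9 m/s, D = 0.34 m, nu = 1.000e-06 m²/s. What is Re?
Formula: Re = \frac{V D}{\nu}
Re = 1.9·0.34/1.000e-06 = 646000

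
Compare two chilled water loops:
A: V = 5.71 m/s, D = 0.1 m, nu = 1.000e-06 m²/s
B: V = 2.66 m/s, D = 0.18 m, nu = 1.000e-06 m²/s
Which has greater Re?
Re(A) = 571000, Re(B) = 478800. Answer: A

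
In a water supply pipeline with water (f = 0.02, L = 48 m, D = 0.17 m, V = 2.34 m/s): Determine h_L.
Formula: h_L = f \frac{L}{D} \frac{V^2}{2g}
h_L = 0.02·(48/0.17)·2.34²/(2·9.81) = 1.576 m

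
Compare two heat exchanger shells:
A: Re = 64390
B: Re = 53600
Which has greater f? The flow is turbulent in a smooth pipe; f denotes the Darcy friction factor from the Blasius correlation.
f(A) = 0.01984, f(B) = 0.02077. Answer: B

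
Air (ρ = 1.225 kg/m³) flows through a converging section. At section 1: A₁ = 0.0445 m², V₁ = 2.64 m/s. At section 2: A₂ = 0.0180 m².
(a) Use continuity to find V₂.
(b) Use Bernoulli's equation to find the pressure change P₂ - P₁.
(a) Continuity: A₁V₁=A₂V₂ -> V₂=A₁V₁/A₂=0.0445*2.64/0.0180=6.53 m/s
(b) Bernoulli: P₂-P₁=0.5*rho*(V₁^2-V₂^2)/1000=0.5*1.225*(2.64^2-6.53^2)/1000=-0.02185 kPa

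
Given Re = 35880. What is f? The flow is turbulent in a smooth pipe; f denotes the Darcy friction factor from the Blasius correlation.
Formula: f = \frac{0.316}{Re^{0.25}}
f = 0.316/35880^0.25 = 0.02296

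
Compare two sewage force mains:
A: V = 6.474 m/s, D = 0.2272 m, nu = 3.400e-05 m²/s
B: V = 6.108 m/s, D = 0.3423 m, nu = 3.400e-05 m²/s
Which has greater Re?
Re(A) = 43262, Re(B) = 61493. Answer: B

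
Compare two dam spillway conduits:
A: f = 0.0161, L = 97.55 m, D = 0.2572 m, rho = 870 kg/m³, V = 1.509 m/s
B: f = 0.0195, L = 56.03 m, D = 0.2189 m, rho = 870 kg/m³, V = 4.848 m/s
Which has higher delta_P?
delta_P(A) = 6.049 kPa, delta_P(B) = 51.03 kPa. Answer: B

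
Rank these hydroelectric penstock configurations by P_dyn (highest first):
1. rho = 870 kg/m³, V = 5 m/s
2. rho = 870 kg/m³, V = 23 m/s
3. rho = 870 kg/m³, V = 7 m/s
Case 1: P_dyn = 10.88 kPa
Case 2: P_dyn = 230.1 kPa
Case 3: P_dyn = 21.32 kPa
Ranking (highest first): 2, 3, 1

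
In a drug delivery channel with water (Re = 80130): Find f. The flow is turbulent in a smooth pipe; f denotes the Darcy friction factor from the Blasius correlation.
Formula: f = \frac{0.316}{Re^{0.25}}
f = 0.316/80130^0.25 = 0.01878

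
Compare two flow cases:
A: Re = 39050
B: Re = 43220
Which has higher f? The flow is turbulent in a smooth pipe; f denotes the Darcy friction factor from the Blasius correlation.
f(A) = 0.02248, f(B) = 0.02192. Answer: A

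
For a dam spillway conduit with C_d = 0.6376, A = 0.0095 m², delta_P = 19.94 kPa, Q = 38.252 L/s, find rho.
Formula: Q = C_d A \sqrt{\frac{2 \Delta P}{\rho}}
Substituting knowns: 38.252 = 0.6376·0.0095·√(2·(19.94·1000)/rho)·1000
Solving for rho: rho = 2·(19.94·1000)/((38.252/1000)/(0.6376·0.0095))² = 1000 kg/m³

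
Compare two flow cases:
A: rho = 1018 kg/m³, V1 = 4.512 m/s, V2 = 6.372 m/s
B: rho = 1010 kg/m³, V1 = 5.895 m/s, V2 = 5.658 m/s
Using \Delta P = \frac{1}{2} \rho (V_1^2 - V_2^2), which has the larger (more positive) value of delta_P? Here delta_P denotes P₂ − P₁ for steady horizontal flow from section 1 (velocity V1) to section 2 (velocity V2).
delta_P(A) = -10.3 kPa, delta_P(B) = 1.383 kPa. Answer: B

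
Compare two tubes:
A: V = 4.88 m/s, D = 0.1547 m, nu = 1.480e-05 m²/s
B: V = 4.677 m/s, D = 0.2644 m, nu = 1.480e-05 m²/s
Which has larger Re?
Re(A) = 51009, Re(B) = 83554. Answer: B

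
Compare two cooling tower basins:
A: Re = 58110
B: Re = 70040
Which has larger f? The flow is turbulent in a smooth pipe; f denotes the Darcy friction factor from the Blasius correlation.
f(A) = 0.02035, f(B) = 0.01942. Answer: A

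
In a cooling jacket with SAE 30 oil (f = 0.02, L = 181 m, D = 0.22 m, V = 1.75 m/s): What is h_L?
Formula: h_L = f \frac{L}{D} \frac{V^2}{2g}
h_L = 0.02·(181/0.22)·1.75²/(2·9.81) = 2.568 m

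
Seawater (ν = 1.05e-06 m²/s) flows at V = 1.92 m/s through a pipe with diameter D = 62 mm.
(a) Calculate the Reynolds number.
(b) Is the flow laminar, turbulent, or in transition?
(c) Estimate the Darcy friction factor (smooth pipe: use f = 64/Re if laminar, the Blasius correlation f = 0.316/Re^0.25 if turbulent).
(a) Re = V·D/ν = 1.92·0.062/1.05e-06 = 113370
(b) Flow regime: turbulent (Re > 4000)
(c) Friction factor: f = 0.316/Re^0.25 = 0.316/113370^0.25 = 0.01722 (Blasius is strictly valid for Re ≲ 1e5; used here as the smooth-pipe estimate the problem specifies)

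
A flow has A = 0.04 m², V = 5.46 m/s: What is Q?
Formula: Q = A V
Q = 0.04·5.46·1000 = 218.4 L/s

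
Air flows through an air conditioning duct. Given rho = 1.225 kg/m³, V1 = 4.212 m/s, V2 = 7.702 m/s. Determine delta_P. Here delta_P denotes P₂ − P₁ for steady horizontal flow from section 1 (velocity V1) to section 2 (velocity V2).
Formula: \Delta P = \frac{1}{2} \rho (V_1^2 - V_2^2)
delta_P = 0.5·1.225·(4.212² − 7.702²)/1000 = -0.02547 kPa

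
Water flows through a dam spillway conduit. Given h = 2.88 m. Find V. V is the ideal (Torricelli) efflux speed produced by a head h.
Formula: V = \sqrt{2 g h}
V = √(2·9.81·2.88) = 7.517 m/s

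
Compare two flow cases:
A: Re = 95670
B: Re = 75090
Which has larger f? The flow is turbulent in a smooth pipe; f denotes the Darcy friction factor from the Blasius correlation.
f(A) = 0.01797, f(B) = 0.01909. Answer: B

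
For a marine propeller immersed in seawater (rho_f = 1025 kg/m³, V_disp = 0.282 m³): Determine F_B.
Formula: F_B = \rho_f g V_{disp}
F_B = 1025·9.81·0.282 = 2836 N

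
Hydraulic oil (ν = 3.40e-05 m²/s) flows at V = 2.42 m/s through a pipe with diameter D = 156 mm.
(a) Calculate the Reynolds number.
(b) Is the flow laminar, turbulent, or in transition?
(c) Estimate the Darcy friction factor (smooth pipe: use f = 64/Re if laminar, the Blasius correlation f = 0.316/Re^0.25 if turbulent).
(a) Re = V·D/ν = 2.42·0.156/3.40e-05 = 11104
(b) Flow regime: turbulent (Re > 4000)
(c) Friction factor: f = 0.316/Re^0.25 = 0.316/11104^0.25 = 0.03078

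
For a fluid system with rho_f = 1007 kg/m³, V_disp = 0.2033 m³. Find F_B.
Formula: F_B = \rho_f g V_{disp}
F_B = 1007·9.81·0.2033 = 2008 N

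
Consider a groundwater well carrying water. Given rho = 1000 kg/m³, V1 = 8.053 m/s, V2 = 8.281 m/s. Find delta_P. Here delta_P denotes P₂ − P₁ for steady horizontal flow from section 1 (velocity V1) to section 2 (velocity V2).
Formula: \Delta P = \frac{1}{2} \rho (V_1^2 - V_2^2)
delta_P = 0.5·1000·(8.053² − 8.281²)/1000 = -1.862 kPa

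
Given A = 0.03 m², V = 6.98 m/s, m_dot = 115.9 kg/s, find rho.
Formula: \dot{m} = \rho A V
Substituting knowns: 115.9 = rho·0.03·6.98
Solving for rho: rho = 115.9/(0.03·6.98) = 553.5 kg/m³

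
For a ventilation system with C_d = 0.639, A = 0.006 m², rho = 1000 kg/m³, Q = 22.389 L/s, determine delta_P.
Formula: Q = C_d A \sqrt{\frac{2 \Delta P}{\rho}}
Substituting knowns: 22.389 = 0.639·0.006·√(2·(delta_P·1000)/1000)·1000
Solving for delta_P: delta_P = ((22.389/1000)/(0.639·0.006))²·1000/2/1000 = 17.05 kPa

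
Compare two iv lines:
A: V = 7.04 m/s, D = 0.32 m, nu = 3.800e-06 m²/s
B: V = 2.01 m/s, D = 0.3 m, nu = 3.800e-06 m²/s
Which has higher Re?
Re(A) = 592842, Re(B) = 158684. Answer: A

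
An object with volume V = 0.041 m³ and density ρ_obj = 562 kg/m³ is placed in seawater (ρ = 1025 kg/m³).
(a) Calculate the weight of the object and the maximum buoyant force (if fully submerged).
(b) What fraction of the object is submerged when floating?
(a) W=rho_obj*g*V=562*9.81*0.041=226.0 N; F_B(max)=rho*g*V=1025*9.81*0.041=412.3 N
(b) Floating fraction=rho_obj/rho=562/1025=0.548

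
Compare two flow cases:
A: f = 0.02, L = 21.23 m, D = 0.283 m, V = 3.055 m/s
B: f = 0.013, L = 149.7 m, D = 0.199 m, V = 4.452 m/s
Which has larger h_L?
h_L(A) = 0.7137 m, h_L(B) = 9.879 m. Answer: B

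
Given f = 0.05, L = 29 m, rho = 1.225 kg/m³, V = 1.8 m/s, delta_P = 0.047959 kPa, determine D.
Formula: \Delta P = f \frac{L}{D} \frac{\rho V^2}{2}
Substituting knowns: 0.047959 = 0.05·(29/D)·0.5·1.225·1.8²/1000
Solving for D: D = 0.05·29·0.5·1.225·1.8²/(0.047959·1000) = 0.06 m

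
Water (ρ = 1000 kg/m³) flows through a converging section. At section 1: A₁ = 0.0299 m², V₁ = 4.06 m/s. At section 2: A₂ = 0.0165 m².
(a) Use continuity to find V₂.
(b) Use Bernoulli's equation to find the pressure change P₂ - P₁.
(a) Continuity: A₁V₁=A₂V₂ -> V₂=A₁V₁/A₂=0.0299*4.06/0.0165=7.36 m/s
(b) Bernoulli: P₂-P₁=0.5*rho*(V₁^2-V₂^2)/1000=0.5*1000*(4.06^2-7.36^2)/1000=-18.84 kPa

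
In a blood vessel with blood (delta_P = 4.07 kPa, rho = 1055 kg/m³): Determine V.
Formula: V = \sqrt{\frac{2 \Delta P}{\rho}}
V = √(2·(4.07·1000)/1055) = 2.778 m/s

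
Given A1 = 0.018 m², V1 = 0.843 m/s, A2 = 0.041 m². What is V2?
Formula: V_2 = \frac{A_1 V_1}{A_2}
V2 = 0.018·0.843/0.041 = 0.3701 m/s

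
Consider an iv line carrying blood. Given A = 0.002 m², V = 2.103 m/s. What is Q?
Formula: Q = A V
Q = 0.002·2.103·1000 = 4.206 L/s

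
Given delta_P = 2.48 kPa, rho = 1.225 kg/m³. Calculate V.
Formula: V = \sqrt{\frac{2 \Delta P}{\rho}}
V = √(2·(2.48·1000)/1.225) = 63.63 m/s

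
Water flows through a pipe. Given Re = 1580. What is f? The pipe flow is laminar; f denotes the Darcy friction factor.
Formula: f = \frac{64}{Re}
f = 64/1580 = 0.04051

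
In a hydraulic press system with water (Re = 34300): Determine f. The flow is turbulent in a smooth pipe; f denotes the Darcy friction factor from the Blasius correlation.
Formula: f = \frac{0.316}{Re^{0.25}}
f = 0.316/34300^0.25 = 0.02322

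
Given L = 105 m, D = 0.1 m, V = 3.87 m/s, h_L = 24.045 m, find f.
Formula: h_L = f \frac{L}{D} \frac{V^2}{2g}
Substituting knowns: 24.045 = f·(105/0.1)·3.87²/(2·9.81)
Solving for f: f = 24.045·2·9.81/((105/0.1)·3.87²) = 0.03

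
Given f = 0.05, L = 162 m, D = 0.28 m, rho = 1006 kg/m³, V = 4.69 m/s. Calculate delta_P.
Formula: \Delta P = f \frac{L}{D} \frac{\rho V^2}{2}
delta_P = 0.05·(162/0.28)·0.5·1006·4.69²/1000 = 320.1 kPa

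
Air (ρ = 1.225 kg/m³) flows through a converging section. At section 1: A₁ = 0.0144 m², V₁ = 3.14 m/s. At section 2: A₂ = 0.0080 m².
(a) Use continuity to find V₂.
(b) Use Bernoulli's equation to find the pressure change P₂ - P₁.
(a) Continuity: A₁V₁=A₂V₂ -> V₂=A₁V₁/A₂=0.0144*3.14/0.0080=5.65 m/s
(b) Bernoulli: P₂-P₁=0.5*rho*(V₁^2-V₂^2)/1000=0.5*1.225*(3.14^2-5.65^2)/1000=-0.01351 kPa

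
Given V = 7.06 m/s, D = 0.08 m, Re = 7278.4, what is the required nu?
Formula: Re = \frac{V D}{\nu}
Substituting knowns: 7278.4 = 7.06·0.08/nu
Solving for nu: nu = 7.06·0.08/7278.4 = 7.760e-05 m²/s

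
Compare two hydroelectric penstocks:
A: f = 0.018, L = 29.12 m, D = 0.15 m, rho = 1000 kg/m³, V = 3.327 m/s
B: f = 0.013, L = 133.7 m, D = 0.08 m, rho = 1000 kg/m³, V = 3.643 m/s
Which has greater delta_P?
delta_P(A) = 19.34 kPa, delta_P(B) = 144.2 kPa. Answer: B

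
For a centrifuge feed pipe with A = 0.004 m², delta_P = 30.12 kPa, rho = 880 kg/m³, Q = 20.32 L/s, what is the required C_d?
Formula: Q = C_d A \sqrt{\frac{2 \Delta P}{\rho}}
Substituting knowns: 20.32 = C_d·0.004·√(2·(30.12·1000)/880)·1000
Solving for C_d: C_d = (20.32/1000)/(0.004·√(2·(30.12·1000)/880)) = 0.614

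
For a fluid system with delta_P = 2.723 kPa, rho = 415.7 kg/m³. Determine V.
Formula: V = \sqrt{\frac{2 \Delta P}{\rho}}
V = √(2·(2.723·1000)/415.7) = 3.62 m/s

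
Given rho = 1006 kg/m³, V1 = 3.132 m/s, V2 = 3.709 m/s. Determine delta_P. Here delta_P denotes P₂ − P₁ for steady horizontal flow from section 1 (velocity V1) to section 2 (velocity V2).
Formula: \Delta P = \frac{1}{2} \rho (V_1^2 - V_2^2)
delta_P = 0.5·1006·(3.132² − 3.709²)/1000 = -1.985 kPa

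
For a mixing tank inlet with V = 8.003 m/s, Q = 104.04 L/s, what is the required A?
Formula: Q = A V
Substituting knowns: 104.04 = A·8.003·1000
Solving for A: A = (104.04/1000)/8.003 = 0.013 m²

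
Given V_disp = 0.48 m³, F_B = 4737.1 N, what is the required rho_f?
Formula: F_B = \rho_f g V_{disp}
Substituting knowns: 4737.1 = rho_f·9.81·0.48
Solving for rho_f: rho_f = 4737.1/(9.81·0.48) = 1006 kg/m³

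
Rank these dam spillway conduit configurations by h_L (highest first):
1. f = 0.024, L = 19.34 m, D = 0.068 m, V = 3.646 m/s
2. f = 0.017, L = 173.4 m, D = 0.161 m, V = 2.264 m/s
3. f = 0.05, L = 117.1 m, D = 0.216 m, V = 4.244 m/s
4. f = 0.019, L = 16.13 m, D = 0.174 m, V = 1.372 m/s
Case 1: h_L = 4.625 m
Case 2: h_L = 4.783 m
Case 3: h_L = 24.88 m
Case 4: h_L = 0.169 m
Ranking (highest first): 3, 2, 1, 4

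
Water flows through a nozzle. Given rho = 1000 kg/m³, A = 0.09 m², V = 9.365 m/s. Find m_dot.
Formula: \dot{m} = \rho A V
m_dot = 1000·0.09·9.365 = 842.9 kg/s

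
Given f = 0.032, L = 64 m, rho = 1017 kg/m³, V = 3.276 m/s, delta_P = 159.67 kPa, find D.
Formula: \Delta P = f \frac{L}{D} \frac{\rho V^2}{2}
Substituting knowns: 159.67 = 0.032·(64/D)·0.5·1017·3.276²/1000
Solving for D: D = 0.032·64·0.5·1017·3.276²/(159.67·1000) = 0.07 m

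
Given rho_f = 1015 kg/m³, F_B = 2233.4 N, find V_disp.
Formula: F_B = \rho_f g V_{disp}
Substituting knowns: 2233.4 = 1015·9.81·V_disp
Solving for V_disp: V_disp = 2233.4/(1015·9.81) = 0.2243 m³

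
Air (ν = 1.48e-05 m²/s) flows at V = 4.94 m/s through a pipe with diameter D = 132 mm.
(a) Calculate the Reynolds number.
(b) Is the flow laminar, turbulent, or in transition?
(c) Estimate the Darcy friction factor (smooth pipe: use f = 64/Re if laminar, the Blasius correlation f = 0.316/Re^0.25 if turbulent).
(a) Re = V·D/ν = 4.94·0.132/1.48e-05 = 44059
(b) Flow regime: turbulent (Re > 4000)
(c) Friction factor: f = 0.316/Re^0.25 = 0.316/44059^0.25 = 0.02181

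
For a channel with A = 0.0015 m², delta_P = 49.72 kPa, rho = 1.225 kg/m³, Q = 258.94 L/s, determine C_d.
Formula: Q = C_d A \sqrt{\frac{2 \Delta P}{\rho}}
Substituting knowns: 258.94 = C_d·0.0015·√(2·(49.72·1000)/1.225)·1000
Solving for C_d: C_d = (258.94/1000)/(0.0015·√(2·(49.72·1000)/1.225)) = 0.6059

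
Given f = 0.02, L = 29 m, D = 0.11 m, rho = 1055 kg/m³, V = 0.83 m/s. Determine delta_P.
Formula: \Delta P = f \frac{L}{D} \frac{\rho V^2}{2}
delta_P = 0.02·(29/0.11)·0.5·1055·0.83²/1000 = 1.916 kPa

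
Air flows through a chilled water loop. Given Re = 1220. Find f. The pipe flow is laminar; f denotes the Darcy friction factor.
Formula: f = \frac{64}{Re}
f = 64/1220 = 0.05246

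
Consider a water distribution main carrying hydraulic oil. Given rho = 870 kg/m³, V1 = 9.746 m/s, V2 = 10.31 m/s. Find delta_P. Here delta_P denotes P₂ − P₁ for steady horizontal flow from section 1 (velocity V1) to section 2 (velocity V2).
Formula: \Delta P = \frac{1}{2} \rho (V_1^2 - V_2^2)
delta_P = 0.5·870·(9.746² − 10.31²)/1000 = -4.921 kPa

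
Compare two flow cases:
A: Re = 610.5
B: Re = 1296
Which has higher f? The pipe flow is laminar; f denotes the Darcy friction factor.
f(A) = 0.1048, f(B) = 0.04938. Answer: A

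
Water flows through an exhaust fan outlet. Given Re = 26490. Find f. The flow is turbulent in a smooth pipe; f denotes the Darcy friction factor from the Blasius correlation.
Formula: f = \frac{0.316}{Re^{0.25}}
f = 0.316/26490^0.25 = 0.02477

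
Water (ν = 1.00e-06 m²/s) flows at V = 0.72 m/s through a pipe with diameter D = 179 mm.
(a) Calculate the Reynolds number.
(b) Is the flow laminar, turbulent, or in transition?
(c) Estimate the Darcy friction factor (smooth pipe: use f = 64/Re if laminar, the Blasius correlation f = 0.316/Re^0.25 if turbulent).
(a) Re = V·D/ν = 0.72·0.179/1.00e-06 = 128880
(b) Flow regime: turbulent (Re > 4000)
(c) Friction factor: f = 0.316/Re^0.25 = 0.316/128880^0.25 = 0.01668 (Blasius is strictly valid for Re ≲ 1e5; used here as the smooth-pipe estimate the problem specifies)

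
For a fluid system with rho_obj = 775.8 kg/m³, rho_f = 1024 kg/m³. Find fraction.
Formula: f_{sub} = \frac{\rho_{obj}}{\rho_f}
fraction = 775.8/1024 = 0.7576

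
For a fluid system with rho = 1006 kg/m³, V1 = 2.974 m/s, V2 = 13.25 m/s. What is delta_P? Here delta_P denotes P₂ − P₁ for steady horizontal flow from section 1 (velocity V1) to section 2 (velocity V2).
Formula: \Delta P = \frac{1}{2} \rho (V_1^2 - V_2^2)
delta_P = 0.5·1006·(2.974² − 13.25²)/1000 = -83.86 kPa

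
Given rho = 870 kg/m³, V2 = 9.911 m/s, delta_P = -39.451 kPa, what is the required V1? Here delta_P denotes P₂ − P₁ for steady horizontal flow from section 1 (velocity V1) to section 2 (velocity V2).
Formula: \Delta P = \frac{1}{2} \rho (V_1^2 - V_2^2)
Substituting knowns: -39.451 = 0.5·870·(V1² − 9.911²)/1000
Solving for V1: V1 = √(9.911² + 2·(-39.451·1000)/870) = 2.745 m/s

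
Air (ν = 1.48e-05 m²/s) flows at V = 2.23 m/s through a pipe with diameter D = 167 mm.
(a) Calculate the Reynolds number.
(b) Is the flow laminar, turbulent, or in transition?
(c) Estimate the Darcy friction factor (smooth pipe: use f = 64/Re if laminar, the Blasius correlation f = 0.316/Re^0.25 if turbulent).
(a) Re = V·D/ν = 2.23·0.167/1.48e-05 = 25163
(b) Flow regime: turbulent (Re > 4000)
(c) Friction factor: f = 0.316/Re^0.25 = 0.316/25163^0.25 = 0.02509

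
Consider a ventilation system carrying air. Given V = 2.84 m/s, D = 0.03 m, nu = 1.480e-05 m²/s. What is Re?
Formula: Re = \frac{V D}{\nu}
Re = 2.84·0.03/1.480e-05 = 5757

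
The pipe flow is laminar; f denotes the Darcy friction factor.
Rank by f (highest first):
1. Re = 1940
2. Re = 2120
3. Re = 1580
Case 1: f = 0.03299
Case 2: f = 0.03019
Case 3: f = 0.04051
Ranking (highest first): 3, 1, 2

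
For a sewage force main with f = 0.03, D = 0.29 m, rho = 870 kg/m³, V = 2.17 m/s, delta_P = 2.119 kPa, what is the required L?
Formula: \Delta P = f \frac{L}{D} \frac{\rho V^2}{2}
Substituting knowns: 2.119 = 0.03·(L/0.29)·0.5·870·2.17²/1000
Solving for L: L = (2.119·1000)·0.29/(0.03·0.5·870·2.17²) = 10 m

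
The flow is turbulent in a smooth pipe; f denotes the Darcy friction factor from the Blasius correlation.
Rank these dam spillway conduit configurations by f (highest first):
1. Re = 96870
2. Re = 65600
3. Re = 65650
Case 1: f = 0.01791
Case 2: f = 0.01975
Case 3: f = 0.01974
Ranking (highest first): 2, 3, 1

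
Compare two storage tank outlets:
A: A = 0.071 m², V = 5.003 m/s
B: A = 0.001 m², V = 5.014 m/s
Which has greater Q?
Q(A) = 355.2 L/s, Q(B) = 5.014 L/s. Answer: A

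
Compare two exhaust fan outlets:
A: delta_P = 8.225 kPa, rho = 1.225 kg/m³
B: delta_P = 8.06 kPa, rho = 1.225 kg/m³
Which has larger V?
V(A) = 115.9 m/s, V(B) = 114.7 m/s. Answer: A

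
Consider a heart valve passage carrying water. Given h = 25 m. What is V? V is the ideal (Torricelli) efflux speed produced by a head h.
Formula: V = \sqrt{2 g h}
V = √(2·9.81·25) = 22.15 m/s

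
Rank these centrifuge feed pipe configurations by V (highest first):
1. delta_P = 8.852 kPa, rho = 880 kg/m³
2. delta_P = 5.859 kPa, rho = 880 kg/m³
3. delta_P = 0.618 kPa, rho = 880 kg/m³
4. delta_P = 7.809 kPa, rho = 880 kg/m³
Case 1: V = 4.485 m/s
Case 2: V = 3.649 m/s
Case 3: V = 1.185 m/s
Case 4: V = 4.213 m/s
Ranking (highest first): 1, 4, 2, 3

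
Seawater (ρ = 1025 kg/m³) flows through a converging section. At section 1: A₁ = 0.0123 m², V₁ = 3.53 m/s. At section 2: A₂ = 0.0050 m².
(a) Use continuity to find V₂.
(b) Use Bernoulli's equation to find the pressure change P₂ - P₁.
(a) Continuity: A₁V₁=A₂V₂ -> V₂=A₁V₁/A₂=0.0123*3.53/0.0050=8.68 m/s
(b) Bernoulli: P₂-P₁=0.5*rho*(V₁^2-V₂^2)/1000=0.5*1025*(3.53^2-8.68^2)/1000=-32.23 kPa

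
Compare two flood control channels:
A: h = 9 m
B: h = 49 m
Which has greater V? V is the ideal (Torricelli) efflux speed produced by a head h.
V(A) = 13.29 m/s, V(B) = 31.01 m/s. Answer: B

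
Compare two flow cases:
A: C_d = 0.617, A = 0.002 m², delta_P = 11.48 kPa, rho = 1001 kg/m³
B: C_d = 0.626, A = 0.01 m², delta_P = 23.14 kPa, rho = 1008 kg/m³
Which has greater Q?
Q(A) = 5.91 L/s, Q(B) = 42.42 L/s. Answer: B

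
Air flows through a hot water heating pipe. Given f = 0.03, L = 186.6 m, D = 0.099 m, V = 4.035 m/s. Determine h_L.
Formula: h_L = f \frac{L}{D} \frac{V^2}{2g}
h_L = 0.03·(186.6/0.099)·4.035²/(2·9.81) = 46.92 m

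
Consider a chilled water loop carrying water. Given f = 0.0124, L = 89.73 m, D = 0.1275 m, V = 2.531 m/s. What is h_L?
Formula: h_L = f \frac{L}{D} \frac{V^2}{2g}
h_L = 0.0124·(89.73/0.1275)·2.531²/(2·9.81) = 2.849 m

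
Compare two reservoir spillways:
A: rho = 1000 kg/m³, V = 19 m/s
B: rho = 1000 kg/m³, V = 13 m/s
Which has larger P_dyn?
P_dyn(A) = 180.5 kPa, P_dyn(B) = 84.5 kPa. Answer: A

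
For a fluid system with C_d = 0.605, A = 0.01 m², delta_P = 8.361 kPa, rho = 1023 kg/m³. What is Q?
Formula: Q = C_d A \sqrt{\frac{2 \Delta P}{\rho}}
Q = 0.605·0.01·√(2·(8.361·1000)/1023)·1000 = 24.46 L/s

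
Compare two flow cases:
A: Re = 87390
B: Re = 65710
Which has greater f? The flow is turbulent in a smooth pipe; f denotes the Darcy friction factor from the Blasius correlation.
f(A) = 0.01838, f(B) = 0.01974. Answer: B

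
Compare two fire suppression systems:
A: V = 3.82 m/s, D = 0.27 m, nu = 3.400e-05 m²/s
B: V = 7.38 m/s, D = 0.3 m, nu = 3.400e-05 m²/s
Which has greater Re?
Re(A) = 30335, Re(B) = 65118. Answer: B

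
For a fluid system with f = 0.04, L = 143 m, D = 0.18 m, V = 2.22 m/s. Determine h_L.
Formula: h_L = f \frac{L}{D} \frac{V^2}{2g}
h_L = 0.04·(143/0.18)·2.22²/(2·9.81) = 7.982 m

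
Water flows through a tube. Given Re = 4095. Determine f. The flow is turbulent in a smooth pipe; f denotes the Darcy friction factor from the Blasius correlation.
Formula: f = \frac{0.316}{Re^{0.25}}
f = 0.316/4095^0.25 = 0.0395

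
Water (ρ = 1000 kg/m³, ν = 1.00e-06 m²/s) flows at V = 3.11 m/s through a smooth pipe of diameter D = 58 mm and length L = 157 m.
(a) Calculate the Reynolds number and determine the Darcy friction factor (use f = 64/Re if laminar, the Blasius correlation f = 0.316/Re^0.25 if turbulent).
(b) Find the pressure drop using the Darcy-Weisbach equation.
(a) Re = V·D/ν = 3.11·0.058/1.00e-06 = 180380 → turbulent (Re > 4000); f = 0.316/Re^0.25 = 0.316/180380^0.25 = 0.015333 (Blasius is strictly valid for Re ≲ 1e5; used here as the smooth-pipe estimate the problem specifies)
(b) Darcy-Weisbach: ΔP = f·(L/D)·½ρV²/1000 = 0.015333·(157/0.058)·½·1000·3.11²/1000 = 200.7 kPa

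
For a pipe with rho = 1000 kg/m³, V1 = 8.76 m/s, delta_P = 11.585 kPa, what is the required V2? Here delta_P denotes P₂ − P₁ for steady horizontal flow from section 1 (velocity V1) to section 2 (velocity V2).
Formula: \Delta P = \frac{1}{2} \rho (V_1^2 - V_2^2)
Substituting knowns: 11.585 = 0.5·1000·(8.76² − V2²)/1000
Solving for V2: V2 = √(8.76² − 2·(11.585·1000)/1000) = 7.319 m/s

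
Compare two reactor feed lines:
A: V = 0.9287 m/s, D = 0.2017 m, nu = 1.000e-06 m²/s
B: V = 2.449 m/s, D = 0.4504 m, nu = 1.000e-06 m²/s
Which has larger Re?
Re(A) = 187319, Re(B) = 1.103e+06. Answer: B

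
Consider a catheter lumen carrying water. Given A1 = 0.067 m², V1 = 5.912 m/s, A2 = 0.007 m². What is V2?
Formula: V_2 = \frac{A_1 V_1}{A_2}
V2 = 0.067·5.912/0.007 = 56.59 m/s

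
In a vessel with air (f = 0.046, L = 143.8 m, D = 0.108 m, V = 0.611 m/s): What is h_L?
Formula: h_L = f \frac{L}{D} \frac{V^2}{2g}
h_L = 0.046·(143.8/0.108)·0.611²/(2·9.81) = 1.165 m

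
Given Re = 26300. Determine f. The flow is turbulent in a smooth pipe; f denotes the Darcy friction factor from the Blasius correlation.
Formula: f = \frac{0.316}{Re^{0.25}}
f = 0.316/26300^0.25 = 0.02481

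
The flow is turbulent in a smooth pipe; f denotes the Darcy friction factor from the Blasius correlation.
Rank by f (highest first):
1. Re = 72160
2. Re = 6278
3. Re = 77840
Case 1: f = 0.01928
Case 2: f = 0.0355
Case 3: f = 0.01892
Ranking (highest first): 2, 1, 3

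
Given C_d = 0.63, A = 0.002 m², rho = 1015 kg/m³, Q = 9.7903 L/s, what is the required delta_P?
Formula: Q = C_d A \sqrt{\frac{2 \Delta P}{\rho}}
Substituting knowns: 9.7903 = 0.63·0.002·√(2·(delta_P·1000)/1015)·1000
Solving for delta_P: delta_P = ((9.7903/1000)/(0.63·0.002))²·1015/2/1000 = 30.64 kPa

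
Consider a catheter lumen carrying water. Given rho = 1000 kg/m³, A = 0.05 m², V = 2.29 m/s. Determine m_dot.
Formula: \dot{m} = \rho A V
m_dot = 1000·0.05·2.29 = 114.5 kg/s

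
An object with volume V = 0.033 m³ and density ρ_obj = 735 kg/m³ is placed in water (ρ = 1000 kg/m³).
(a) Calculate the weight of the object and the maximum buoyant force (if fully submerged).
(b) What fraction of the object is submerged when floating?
(a) W=rho_obj*g*V=735*9.81*0.033=237.9 N; F_B(max)=rho*g*V=1000*9.81*0.033=323.7 N
(b) Floating fraction=rho_obj/rho=735/1000=0.735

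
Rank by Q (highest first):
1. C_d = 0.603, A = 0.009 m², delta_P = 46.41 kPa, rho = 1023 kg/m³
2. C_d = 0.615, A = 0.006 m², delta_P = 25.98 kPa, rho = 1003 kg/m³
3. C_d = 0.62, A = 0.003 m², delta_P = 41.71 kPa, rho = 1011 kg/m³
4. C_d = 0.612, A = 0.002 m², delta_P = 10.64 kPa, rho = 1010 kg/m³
Case 1: Q = 51.69 L/s
Case 2: Q = 26.56 L/s
Case 3: Q = 16.9 L/s
Case 4: Q = 5.618 L/s
Ranking (highest first): 1, 2, 3, 4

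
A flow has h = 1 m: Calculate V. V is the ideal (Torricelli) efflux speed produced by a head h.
Formula: V = \sqrt{2 g h}
V = √(2·9.81·1) = 4.429 m/s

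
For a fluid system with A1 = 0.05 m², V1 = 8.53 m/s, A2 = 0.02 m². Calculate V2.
Formula: V_2 = \frac{A_1 V_1}{A_2}
V2 = 0.05·8.53/0.02 = 21.32 m/s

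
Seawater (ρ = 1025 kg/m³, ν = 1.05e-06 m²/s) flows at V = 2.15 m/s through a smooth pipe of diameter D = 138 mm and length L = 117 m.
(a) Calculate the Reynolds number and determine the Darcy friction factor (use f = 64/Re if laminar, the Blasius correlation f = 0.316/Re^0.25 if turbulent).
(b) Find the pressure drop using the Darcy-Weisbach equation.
(a) Re = V·D/ν = 2.15·0.138/1.05e-06 = 282570 → turbulent (Re > 4000); f = 0.316/Re^0.25 = 0.316/282570^0.25 = 0.013706 (Blasius is strictly valid for Re ≲ 1e5; used here as the smooth-pipe estimate the problem specifies)
(b) Darcy-Weisbach: ΔP = f·(L/D)·½ρV²/1000 = 0.013706·(117/0.138)·½·1025·2.15²/1000 = 27.53 kPa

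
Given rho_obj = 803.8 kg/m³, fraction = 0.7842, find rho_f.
Formula: f_{sub} = \frac{\rho_{obj}}{\rho_f}
Substituting knowns: 0.7842 = 803.8/rho_f
Solving for rho_f: rho_f = 803.8/0.7842 = 1025 kg/m³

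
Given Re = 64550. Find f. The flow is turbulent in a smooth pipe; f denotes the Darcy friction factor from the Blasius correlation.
Formula: f = \frac{0.316}{Re^{0.25}}
f = 0.316/64550^0.25 = 0.01982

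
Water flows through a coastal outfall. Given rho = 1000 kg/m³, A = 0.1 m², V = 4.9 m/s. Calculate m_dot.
Formula: \dot{m} = \rho A V
m_dot = 1000·0.1·4.9 = 490 kg/s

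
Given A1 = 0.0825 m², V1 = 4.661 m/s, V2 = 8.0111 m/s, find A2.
Formula: V_2 = \frac{A_1 V_1}{A_2}
Substituting knowns: 8.0111 = 0.0825·4.661/A2
Solving for A2: A2 = 0.0825·4.661/8.0111 = 0.048 m²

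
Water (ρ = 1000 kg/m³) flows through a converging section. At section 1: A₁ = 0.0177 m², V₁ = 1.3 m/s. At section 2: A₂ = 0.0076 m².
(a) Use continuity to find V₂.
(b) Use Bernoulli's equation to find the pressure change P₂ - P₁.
(a) Continuity: A₁V₁=A₂V₂ -> V₂=A₁V₁/A₂=0.0177*1.3/0.0076=3.03 m/s
(b) Bernoulli: P₂-P₁=0.5*rho*(V₁^2-V₂^2)/1000=0.5*1000*(1.3^2-3.03^2)/1000=-3.745 kPa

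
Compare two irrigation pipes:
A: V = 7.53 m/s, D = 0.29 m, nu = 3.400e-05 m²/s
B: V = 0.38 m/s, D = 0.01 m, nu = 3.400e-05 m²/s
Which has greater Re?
Re(A) = 64226, Re(B) = 111.8. Answer: A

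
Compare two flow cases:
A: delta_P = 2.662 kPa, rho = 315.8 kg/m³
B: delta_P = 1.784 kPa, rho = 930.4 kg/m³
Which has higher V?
V(A) = 4.106 m/s, V(B) = 1.958 m/s. Answer: A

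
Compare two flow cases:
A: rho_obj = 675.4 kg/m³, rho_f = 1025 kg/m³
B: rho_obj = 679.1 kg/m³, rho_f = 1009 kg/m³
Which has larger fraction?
fraction(A) = 0.6589, fraction(B) = 0.673. Answer: B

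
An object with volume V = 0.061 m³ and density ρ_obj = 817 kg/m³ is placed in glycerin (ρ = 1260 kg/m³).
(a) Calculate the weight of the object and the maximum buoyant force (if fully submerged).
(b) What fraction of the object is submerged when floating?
(a) W=rho_obj*g*V=817*9.81*0.061=488.9 N; F_B(max)=rho*g*V=1260*9.81*0.061=754.0 N
(b) Floating fraction=rho_obj/rho=817/1260=0.648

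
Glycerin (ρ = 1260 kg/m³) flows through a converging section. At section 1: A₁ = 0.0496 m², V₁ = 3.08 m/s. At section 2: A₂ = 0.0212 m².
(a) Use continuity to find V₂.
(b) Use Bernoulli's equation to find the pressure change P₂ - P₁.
(a) Continuity: A₁V₁=A₂V₂ -> V₂=A₁V₁/A₂=0.0496*3.08/0.0212=7.21 m/s
(b) Bernoulli: P₂-P₁=0.5*rho*(V₁^2-V₂^2)/1000=0.5*1260*(3.08^2-7.21^2)/1000=-26.77 kPa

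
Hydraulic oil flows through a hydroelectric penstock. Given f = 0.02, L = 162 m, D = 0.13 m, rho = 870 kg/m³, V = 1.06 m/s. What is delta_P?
Formula: \Delta P = f \frac{L}{D} \frac{\rho V^2}{2}
delta_P = 0.02·(162/0.13)·0.5·870·1.06²/1000 = 12.18 kPa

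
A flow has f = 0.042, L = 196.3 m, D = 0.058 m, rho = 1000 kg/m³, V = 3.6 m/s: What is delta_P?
Formula: \Delta P = f \frac{L}{D} \frac{\rho V^2}{2}
delta_P = 0.042·(196.3/0.058)·0.5·1000·3.6²/1000 = 921.1 kPa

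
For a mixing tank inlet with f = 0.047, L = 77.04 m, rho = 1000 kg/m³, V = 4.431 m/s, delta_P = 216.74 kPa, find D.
Formula: \Delta P = f \frac{L}{D} \frac{\rho V^2}{2}
Substituting knowns: 216.74 = 0.047·(77.04/D)·0.5·1000·4.431²/1000
Solving for D: D = 0.047·77.04·0.5·1000·4.431²/(216.74·1000) = 0.164 m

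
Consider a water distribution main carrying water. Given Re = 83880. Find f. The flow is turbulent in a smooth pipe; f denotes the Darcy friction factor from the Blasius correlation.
Formula: f = \frac{0.316}{Re^{0.25}}
f = 0.316/83880^0.25 = 0.01857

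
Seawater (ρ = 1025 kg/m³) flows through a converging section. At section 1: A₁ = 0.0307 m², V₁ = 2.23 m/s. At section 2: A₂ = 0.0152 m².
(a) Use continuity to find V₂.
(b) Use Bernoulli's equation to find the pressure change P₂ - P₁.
(a) Continuity: A₁V₁=A₂V₂ -> V₂=A₁V₁/A₂=0.0307*2.23/0.0152=4.50 m/s
(b) Bernoulli: P₂-P₁=0.5*rho*(V₁^2-V₂^2)/1000=0.5*1025*(2.23^2-4.50^2)/1000=-7.83 kPa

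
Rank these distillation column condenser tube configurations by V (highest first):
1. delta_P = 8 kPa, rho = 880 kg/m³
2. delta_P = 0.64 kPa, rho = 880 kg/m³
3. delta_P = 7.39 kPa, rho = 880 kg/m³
Case 1: V = 4.264 m/s
Case 2: V = 1.206 m/s
Case 3: V = 4.098 m/s
Ranking (highest first): 1, 3, 2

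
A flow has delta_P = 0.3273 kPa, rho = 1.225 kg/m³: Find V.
Formula: V = \sqrt{\frac{2 \Delta P}{\rho}}
V = √(2·(0.3273·1000)/1.225) = 23.12 m/s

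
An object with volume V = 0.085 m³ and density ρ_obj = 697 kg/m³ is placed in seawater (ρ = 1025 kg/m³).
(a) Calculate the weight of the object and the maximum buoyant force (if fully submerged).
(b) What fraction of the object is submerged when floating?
(a) W=rho_obj*g*V=697*9.81*0.085=581.2 N; F_B(max)=rho*g*V=1025*9.81*0.085=854.7 N
(b) Floating fraction=rho_obj/rho=697/1025=0.680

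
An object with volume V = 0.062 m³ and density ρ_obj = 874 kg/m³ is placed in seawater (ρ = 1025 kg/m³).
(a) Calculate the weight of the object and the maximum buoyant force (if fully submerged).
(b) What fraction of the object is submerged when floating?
(a) W=rho_obj*g*V=874*9.81*0.062=531.6 N; F_B(max)=rho*g*V=1025*9.81*0.062=623.4 N
(b) Floating fraction=rho_obj/rho=874/1025=0.853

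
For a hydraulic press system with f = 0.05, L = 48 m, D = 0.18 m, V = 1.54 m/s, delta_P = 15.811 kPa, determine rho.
Formula: \Delta P = f \frac{L}{D} \frac{\rho V^2}{2}
Substituting knowns: 15.811 = 0.05·(48/0.18)·0.5·rho·1.54²/1000
Solving for rho: rho = (15.811·1000)/(0.05·(48/0.18)·0.5·1.54²) = 1000 kg/m³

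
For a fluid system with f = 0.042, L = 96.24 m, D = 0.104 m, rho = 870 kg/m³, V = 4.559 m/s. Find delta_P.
Formula: \Delta P = f \frac{L}{D} \frac{\rho V^2}{2}
delta_P = 0.042·(96.24/0.104)·0.5·870·4.559²/1000 = 351.4 kPa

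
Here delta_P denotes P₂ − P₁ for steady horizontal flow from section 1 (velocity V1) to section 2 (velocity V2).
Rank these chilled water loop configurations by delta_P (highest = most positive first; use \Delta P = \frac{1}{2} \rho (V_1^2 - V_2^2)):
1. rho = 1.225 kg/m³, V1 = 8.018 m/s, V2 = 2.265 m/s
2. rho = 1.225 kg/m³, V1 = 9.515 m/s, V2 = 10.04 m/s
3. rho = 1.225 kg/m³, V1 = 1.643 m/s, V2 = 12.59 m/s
Case 1: delta_P = 0.03623 kPa
Case 2: delta_P = -0.006288 kPa
Case 3: delta_P = -0.09543 kPa
Ranking (highest first): 1, 2, 3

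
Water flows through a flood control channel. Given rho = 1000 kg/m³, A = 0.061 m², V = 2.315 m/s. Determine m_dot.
Formula: \dot{m} = \rho A V
m_dot = 1000·0.061·2.315 = 141.2 kg/s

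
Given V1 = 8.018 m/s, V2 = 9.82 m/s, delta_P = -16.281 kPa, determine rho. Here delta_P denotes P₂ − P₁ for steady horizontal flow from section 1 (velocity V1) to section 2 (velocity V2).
Formula: \Delta P = \frac{1}{2} \rho (V_1^2 - V_2^2)
Substituting knowns: -16.281 = 0.5·rho·(8.018² − 9.82²)/1000
Solving for rho: rho = 2·(-16.281·1000)/(8.018² − 9.82²) = 1013 kg/m³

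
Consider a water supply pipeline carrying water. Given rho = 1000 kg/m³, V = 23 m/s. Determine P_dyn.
Formula: P_{dyn} = \frac{1}{2} \rho V^2
P_dyn = 0.5·1000·23²/1000 = 264.5 kPa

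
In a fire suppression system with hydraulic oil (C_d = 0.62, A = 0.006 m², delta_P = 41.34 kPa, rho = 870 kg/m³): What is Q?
Formula: Q = C_d A \sqrt{\frac{2 \Delta P}{\rho}}
Q = 0.62·0.006·√(2·(41.34·1000)/870)·1000 = 36.26 L/s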